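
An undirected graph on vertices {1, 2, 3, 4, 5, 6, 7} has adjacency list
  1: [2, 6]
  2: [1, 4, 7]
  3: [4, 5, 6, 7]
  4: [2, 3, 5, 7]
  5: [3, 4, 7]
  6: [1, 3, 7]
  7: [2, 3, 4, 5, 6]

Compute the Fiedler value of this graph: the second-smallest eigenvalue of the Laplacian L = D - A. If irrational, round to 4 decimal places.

1.4550

Each diagonal entry of L is the vertex degree and each off-diagonal entry is -1 where an edge is present, 0 otherwise; in the order [1, 2, 3, 4, 5, 6, 7] the diagonal is [2, 3, 4, 4, 3, 3, 5]. Computing the eigenvalues of L and sorting gives [0, 1.4550, 2.5858, 3.5606, 4.8302, 5.4142, 6.1542]. The Fiedler value lambda_2 = 1.4550 is strictly positive, so the graph is connected. The eigenvalues sum to 24, which equals trace(L) = 2|E|.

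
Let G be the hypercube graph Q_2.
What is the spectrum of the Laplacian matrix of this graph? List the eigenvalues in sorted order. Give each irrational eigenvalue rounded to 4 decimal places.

[0, 2, 2, 4]

The graph has 4 vertices and degree multiset [2, 2, 2, 2]; D is the diagonal matrix of degrees and L = D - A. The multiplicity of 0 as a Laplacian eigenvalue equals the number of connected components. By the matrix-tree theorem the graph has (1/4) * product of the nonzero eigenvalues = 4 spanning trees.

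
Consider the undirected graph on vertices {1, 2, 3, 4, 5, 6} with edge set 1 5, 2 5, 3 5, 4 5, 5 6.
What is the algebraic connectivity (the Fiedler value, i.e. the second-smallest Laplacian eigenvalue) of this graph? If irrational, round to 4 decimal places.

Each diagonal entry of L is the vertex degree and each off-diagonal entry is -1 where an edge is present, 0 otherwise; in the order [1, 2, 3, 4, 5, 6] the diagonal is [1, 1, 1, 1, 5, 1]. Computing the eigenvalues of L and sorting gives [0, 1, 1, 1, 1, 6]. The Fiedler value lambda_2 = 1 is strictly positive, so the graph is connected. The largest eigenvalue, 6, is at most the vertex count 6.

1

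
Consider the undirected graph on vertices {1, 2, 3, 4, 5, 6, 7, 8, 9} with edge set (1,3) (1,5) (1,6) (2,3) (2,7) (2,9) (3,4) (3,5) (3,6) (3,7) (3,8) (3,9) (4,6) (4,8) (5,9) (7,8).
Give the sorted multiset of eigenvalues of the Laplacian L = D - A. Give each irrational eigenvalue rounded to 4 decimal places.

Reading degrees in the order [1, 2, 3, 4, 5, 6, 7, 8, 9] gives [3, 3, 8, 3, 3, 3, 3, 3, 3]; set D = diag(3, 3, 8, 3, 3, 3, 3, 3, 3) and form L = D - A. The multiplicity of 0 as a Laplacian eigenvalue equals the number of connected components. The eigenvalues sum to 32, which equals trace(L) = 2|E|.

[0, 1.5858, 1.5858, 3, 3, 4.4142, 4.4142, 5, 9]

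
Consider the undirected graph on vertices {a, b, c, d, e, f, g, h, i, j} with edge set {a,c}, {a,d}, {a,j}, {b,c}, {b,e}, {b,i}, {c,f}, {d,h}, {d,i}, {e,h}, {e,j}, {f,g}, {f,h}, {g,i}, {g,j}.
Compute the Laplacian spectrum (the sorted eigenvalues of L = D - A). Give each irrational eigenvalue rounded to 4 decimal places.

With the vertex order [a, b, c, d, e, f, g, h, i, j], the degrees are [3, 3, 3, 3, 3, 3, 3, 3, 3, 3], giving D = diag(3, 3, 3, 3, 3, 3, 3, 3, 3, 3) and L = D - A. L is symmetric positive semidefinite, so every eigenvalue is real and nonnegative. By the matrix-tree theorem the graph has (1/10) * product of the nonzero eigenvalues = 2000 spanning trees. The eigenvalues sum to 30, which equals trace(L) = 2|E|.

[0, 2, 2, 2, 2, 2, 5, 5, 5, 5]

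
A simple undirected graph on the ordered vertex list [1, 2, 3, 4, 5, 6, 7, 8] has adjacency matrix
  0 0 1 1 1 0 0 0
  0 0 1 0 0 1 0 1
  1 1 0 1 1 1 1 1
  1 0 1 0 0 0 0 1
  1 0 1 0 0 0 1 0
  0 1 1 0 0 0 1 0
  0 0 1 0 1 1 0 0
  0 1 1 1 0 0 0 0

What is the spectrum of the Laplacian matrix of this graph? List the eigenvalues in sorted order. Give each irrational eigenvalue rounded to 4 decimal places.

[0, 1.7530, 1.7530, 3.4450, 3.4450, 4.8019, 4.8019, 8]

Reading degrees in the order [1, 2, 3, 4, 5, 6, 7, 8] gives [3, 3, 7, 3, 3, 3, 3, 3]; set D = diag(3, 3, 7, 3, 3, 3, 3, 3) and form L = D - A. The multiplicity of 0 as a Laplacian eigenvalue equals the number of connected components. The eigenvalues sum to 28, which equals trace(L) = 2|E|.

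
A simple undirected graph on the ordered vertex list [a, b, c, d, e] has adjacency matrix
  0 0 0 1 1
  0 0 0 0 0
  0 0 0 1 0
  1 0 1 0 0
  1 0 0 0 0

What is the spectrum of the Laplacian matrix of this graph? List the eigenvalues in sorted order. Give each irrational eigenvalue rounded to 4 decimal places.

[0, 0, 0.5858, 2, 3.4142]

Each diagonal entry of L is the vertex degree and each off-diagonal entry is -1 where an edge is present, 0 otherwise; in the order [a, b, c, d, e] the diagonal is [2, 0, 1, 2, 1]. L is symmetric positive semidefinite, so every eigenvalue is real and nonnegative. The 2 zero eigenvalues correspond to the 2 connected components. The largest eigenvalue, 3.4142, is at most the vertex count 5. The eigenvalues sum to 6, which equals trace(L) = 2|E|.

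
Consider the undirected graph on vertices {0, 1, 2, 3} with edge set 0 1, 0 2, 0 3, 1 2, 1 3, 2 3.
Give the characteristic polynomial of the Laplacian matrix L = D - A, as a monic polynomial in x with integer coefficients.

Reading degrees in the order [0, 1, 2, 3] gives [3, 3, 3, 3]; set D = diag(3, 3, 3, 3) and form L = D - A. The eigenvalues of L are [0, 4, 4, 4]; the characteristic polynomial is the product of (x - lambda_i), which multiplies out to x^4 - 12x^3 + 48x^2 - 64x. The constant term is 0 because L is singular (the all-ones vector lies in its kernel). By the matrix-tree theorem the graph has (1/4) * product of the nonzero eigenvalues = 16 spanning trees.

x^4 - 12x^3 + 48x^2 - 64x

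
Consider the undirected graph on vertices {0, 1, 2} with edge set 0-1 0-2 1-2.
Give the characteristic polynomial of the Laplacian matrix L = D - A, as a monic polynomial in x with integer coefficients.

x^3 - 6x^2 + 9x

With the vertex order [0, 1, 2], the degrees are [2, 2, 2], giving D = diag(2, 2, 2) and L = D - A. Computing det(xI - L) by cofactor expansion (or equivalently via sum-over-permutations) gives x^3 - 6x^2 + 9x. Since p(0) = det(-L) = 0, x divides p(x). There is one zero in the spectrum, matching the 1 component. By the matrix-tree theorem the graph has (1/3) * product of the nonzero eigenvalues = 3 spanning trees.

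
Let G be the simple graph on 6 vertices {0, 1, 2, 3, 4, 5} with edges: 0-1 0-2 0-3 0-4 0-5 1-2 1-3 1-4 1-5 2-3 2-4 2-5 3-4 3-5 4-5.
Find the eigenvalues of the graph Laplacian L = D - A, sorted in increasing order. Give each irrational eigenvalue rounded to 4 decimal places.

[0, 6, 6, 6, 6, 6]

Each diagonal entry of L is the vertex degree and each off-diagonal entry is -1 where an edge is present, 0 otherwise; in the order [0, 1, 2, 3, 4, 5] the diagonal is [5, 5, 5, 5, 5, 5]. Diagonalising L (or applying a numerical eigensolver to the 6x6 matrix) gives the spectrum above. The single zero eigenvalue shows the graph is connected. The largest eigenvalue, 6, is at most the vertex count 6.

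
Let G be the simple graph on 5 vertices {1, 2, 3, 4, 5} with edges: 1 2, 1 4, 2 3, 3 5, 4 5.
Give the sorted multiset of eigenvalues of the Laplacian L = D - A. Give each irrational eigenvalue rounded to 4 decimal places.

[0, 1.3820, 1.3820, 3.6180, 3.6180]

Reading degrees in the order [1, 2, 3, 4, 5] gives [2, 2, 2, 2, 2]; set D = diag(2, 2, 2, 2, 2) and form L = D - A. L is symmetric positive semidefinite, so every eigenvalue is real and nonnegative. The single zero eigenvalue shows the graph is connected.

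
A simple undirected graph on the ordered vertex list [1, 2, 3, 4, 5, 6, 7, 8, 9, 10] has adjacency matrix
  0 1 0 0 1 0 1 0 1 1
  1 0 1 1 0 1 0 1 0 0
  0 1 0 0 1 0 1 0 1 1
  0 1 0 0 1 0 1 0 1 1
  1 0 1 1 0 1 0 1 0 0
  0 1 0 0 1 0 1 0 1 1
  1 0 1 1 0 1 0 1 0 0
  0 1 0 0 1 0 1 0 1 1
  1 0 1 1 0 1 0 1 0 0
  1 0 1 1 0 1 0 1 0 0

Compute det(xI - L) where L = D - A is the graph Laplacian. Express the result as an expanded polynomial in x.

x^10 - 50x^9 + 1100x^8 - 14000x^7 + 113750x^6 - 612500x^5 + 2187500x^4 - 5000000x^3 + 6640625x^2 - 3906250x

Reading degrees in the order [1, 2, 3, 4, 5, 6, 7, 8, 9, 10] gives [5, 5, 5, 5, 5, 5, 5, 5, 5, 5]; set D = diag(5, 5, 5, 5, 5, 5, 5, 5, 5, 5) and form L = D - A. Computing det(xI - L) by cofactor expansion (or equivalently via sum-over-permutations) gives x^10 - 50x^9 + 1100x^8 - 14000x^7 + 113750x^6 - 612500x^5 + 2187500x^4 - 5000000x^3 + 6640625x^2 - 3906250x. Since p(0) = det(-L) = 0, x divides p(x). The largest eigenvalue, 10, is at most the vertex count 10.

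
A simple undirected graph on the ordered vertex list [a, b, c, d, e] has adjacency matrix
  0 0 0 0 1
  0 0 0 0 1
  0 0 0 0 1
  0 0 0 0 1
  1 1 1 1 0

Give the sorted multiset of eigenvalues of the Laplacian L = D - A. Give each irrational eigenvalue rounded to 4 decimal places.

[0, 1, 1, 1, 5]

Reading degrees in the order [a, b, c, d, e] gives [1, 1, 1, 1, 4]; set D = diag(1, 1, 1, 1, 4) and form L = D - A. L is symmetric positive semidefinite, so every eigenvalue is real and nonnegative. The single zero eigenvalue shows the graph is connected. There is one zero in the spectrum, matching the 1 component.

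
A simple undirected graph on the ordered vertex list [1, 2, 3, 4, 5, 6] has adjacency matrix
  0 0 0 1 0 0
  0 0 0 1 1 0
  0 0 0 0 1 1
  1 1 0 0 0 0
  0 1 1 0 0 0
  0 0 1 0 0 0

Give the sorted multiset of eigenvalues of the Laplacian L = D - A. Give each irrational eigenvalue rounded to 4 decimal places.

[0, 0.2679, 1, 2, 3, 3.7321]

Each diagonal entry of L is the vertex degree and each off-diagonal entry is -1 where an edge is present, 0 otherwise; in the order [1, 2, 3, 4, 5, 6] the diagonal is [1, 2, 2, 2, 2, 1]. L is symmetric positive semidefinite, so every eigenvalue is real and nonnegative. The single zero eigenvalue shows the graph is connected.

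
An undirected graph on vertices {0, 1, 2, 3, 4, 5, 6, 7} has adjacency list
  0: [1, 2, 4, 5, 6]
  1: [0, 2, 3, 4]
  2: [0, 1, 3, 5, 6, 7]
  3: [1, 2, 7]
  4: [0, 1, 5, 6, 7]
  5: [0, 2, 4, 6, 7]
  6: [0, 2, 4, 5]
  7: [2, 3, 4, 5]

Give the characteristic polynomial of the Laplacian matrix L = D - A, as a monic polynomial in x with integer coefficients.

x^8 - 36x^7 + 546x^6 - 4516x^5 + 21961x^4 - 62656x^3 + 96856x^2 - 62376x

Each diagonal entry of L is the vertex degree and each off-diagonal entry is -1 where an edge is present, 0 otherwise; in the order [0, 1, 2, 3, 4, 5, 6, 7] the diagonal is [5, 4, 6, 3, 5, 5, 4, 4]. Computing det(xI - L) by cofactor expansion (or equivalently via sum-over-permutations) gives x^8 - 36x^7 + 546x^6 - 4516x^5 + 21961x^4 - 62656x^3 + 96856x^2 - 62376x. The constant term is 0 because L is singular (the all-ones vector lies in its kernel). The eigenvalues sum to 36, which equals trace(L) = 2|E|.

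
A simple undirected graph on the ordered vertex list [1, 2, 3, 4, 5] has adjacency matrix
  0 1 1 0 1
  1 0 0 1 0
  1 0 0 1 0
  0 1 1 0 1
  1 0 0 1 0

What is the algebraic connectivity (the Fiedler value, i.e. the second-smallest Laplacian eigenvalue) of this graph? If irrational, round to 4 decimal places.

2

Reading degrees in the order [1, 2, 3, 4, 5] gives [3, 2, 2, 3, 2]; set D = diag(3, 2, 2, 3, 2) and form L = D - A. Computing the eigenvalues of L and sorting gives [0, 2, 2, 3, 5]. The Fiedler value lambda_2 = 2 is strictly positive, so the graph is connected. By the matrix-tree theorem the graph has (1/5) * product of the nonzero eigenvalues = 12 spanning trees.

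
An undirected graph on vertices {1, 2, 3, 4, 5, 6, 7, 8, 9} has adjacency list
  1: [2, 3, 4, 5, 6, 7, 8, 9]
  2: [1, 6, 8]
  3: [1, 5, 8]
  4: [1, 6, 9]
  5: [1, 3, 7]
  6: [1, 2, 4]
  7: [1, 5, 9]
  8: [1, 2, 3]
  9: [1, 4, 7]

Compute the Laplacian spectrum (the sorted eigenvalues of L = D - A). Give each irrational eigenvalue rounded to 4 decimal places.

Each diagonal entry of L is the vertex degree and each off-diagonal entry is -1 where an edge is present, 0 otherwise; in the order [1, 2, 3, 4, 5, 6, 7, 8, 9] the diagonal is [8, 3, 3, 3, 3, 3, 3, 3, 3]. Since every row of L sums to 0, the all-ones vector is in the kernel and 0 is an eigenvalue.

[0, 1.5858, 1.5858, 3, 3, 4.4142, 4.4142, 5, 9]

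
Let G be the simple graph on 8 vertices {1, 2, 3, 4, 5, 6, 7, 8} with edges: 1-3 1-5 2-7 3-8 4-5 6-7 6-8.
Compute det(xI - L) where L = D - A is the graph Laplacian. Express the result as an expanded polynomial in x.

With the vertex order [1, 2, 3, 4, 5, 6, 7, 8], the degrees are [2, 1, 2, 1, 2, 2, 2, 2], giving D = diag(2, 1, 2, 1, 2, 2, 2, 2) and L = D - A. Computing det(xI - L) by cofactor expansion (or equivalently via sum-over-permutations) gives x^8 - 14x^7 + 78x^6 - 220x^5 + 330x^4 - 252x^3 + 84x^2 - 8x. Since p(0) = det(-L) = 0, x divides p(x).

x^8 - 14x^7 + 78x^6 - 220x^5 + 330x^4 - 252x^3 + 84x^2 - 8x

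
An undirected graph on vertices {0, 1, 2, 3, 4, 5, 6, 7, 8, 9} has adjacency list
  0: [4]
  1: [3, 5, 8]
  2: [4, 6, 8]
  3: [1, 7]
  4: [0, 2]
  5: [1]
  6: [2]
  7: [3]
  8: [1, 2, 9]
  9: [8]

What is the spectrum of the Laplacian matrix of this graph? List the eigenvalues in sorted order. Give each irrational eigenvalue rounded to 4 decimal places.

Reading degrees in the order [0, 1, 2, 3, 4, 5, 6, 7, 8, 9] gives [1, 3, 3, 2, 2, 1, 1, 1, 3, 1]; set D = diag(1, 3, 3, 2, 2, 1, 1, 1, 3, 1) and form L = D - A. The multiplicity of 0 as a Laplacian eigenvalue equals the number of connected components.

[0, 0.1729, 0.4755, 0.6617, 0.7420, 2, 2.2091, 2.9065, 3.9563, 4.8760]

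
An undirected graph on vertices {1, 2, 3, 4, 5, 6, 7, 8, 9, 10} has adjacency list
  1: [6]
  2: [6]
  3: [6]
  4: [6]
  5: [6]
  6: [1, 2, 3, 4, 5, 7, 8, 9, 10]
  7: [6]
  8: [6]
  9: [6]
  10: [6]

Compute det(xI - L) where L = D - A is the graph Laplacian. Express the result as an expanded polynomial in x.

Each diagonal entry of L is the vertex degree and each off-diagonal entry is -1 where an edge is present, 0 otherwise; in the order [1, 2, 3, 4, 5, 6, 7, 8, 9, 10] the diagonal is [1, 1, 1, 1, 1, 9, 1, 1, 1, 1]. The eigenvalues of L are [0, 1, 1, 1, 1, 1, 1, 1, 1, 10]; the characteristic polynomial is the product of (x - lambda_i), which multiplies out to x^10 - 18x^9 + 108x^8 - 336x^7 + 630x^6 - 756x^5 + 588x^4 - 288x^3 + 81x^2 - 10x. The constant term is 0 because L is singular (the all-ones vector lies in its kernel). There is one zero in the spectrum, matching the 1 component.

x^10 - 18x^9 + 108x^8 - 336x^7 + 630x^6 - 756x^5 + 588x^4 - 288x^3 + 81x^2 - 10x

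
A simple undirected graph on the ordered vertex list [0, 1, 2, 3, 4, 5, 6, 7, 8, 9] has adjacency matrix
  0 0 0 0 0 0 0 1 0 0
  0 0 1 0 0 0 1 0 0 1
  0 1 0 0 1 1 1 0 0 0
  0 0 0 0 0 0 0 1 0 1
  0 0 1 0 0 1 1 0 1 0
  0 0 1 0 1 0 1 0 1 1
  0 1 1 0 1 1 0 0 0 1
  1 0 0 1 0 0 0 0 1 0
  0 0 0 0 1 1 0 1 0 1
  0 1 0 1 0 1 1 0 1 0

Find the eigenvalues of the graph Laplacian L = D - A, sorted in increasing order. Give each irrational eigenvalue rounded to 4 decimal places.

With the vertex order [0, 1, 2, 3, 4, 5, 6, 7, 8, 9], the degrees are [1, 3, 4, 2, 4, 5, 5, 3, 4, 5], giving D = diag(1, 3, 4, 2, 4, 5, 5, 3, 4, 5) and L = D - A. Since every row of L sums to 0, the all-ones vector is in the kernel and 0 is an eigenvalue. By the matrix-tree theorem the graph has (1/10) * product of the nonzero eigenvalues = 3592 spanning trees.

[0, 0.5344, 1.5175, 2.5389, 3.5297, 4, 5.1561, 5.4228, 6.4747, 6.8258]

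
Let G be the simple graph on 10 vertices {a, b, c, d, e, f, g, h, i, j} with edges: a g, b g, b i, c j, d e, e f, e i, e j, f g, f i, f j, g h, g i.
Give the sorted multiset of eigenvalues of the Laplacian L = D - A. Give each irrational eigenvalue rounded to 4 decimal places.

[0, 0.4547, 0.7262, 1, 1.2352, 2.1028, 3.7906, 4.8356, 5.5423, 6.3127]

Reading degrees in the order [a, b, c, d, e, f, g, h, i, j] gives [1, 2, 1, 1, 4, 4, 5, 1, 4, 3]; set D = diag(1, 2, 1, 1, 4, 4, 5, 1, 4, 3) and form L = D - A. L is symmetric positive semidefinite, so every eigenvalue is real and nonnegative.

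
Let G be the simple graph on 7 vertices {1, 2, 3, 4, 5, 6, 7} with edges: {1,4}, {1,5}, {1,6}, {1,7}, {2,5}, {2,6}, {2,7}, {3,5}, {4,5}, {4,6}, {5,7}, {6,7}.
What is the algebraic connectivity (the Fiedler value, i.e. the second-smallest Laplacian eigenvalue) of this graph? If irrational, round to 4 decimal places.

0.9486

Reading degrees in the order [1, 2, 3, 4, 5, 6, 7] gives [4, 3, 1, 3, 5, 4, 4]; set D = diag(4, 3, 1, 3, 5, 4, 4) and form L = D - A. Computing the eigenvalues of L and sorting gives [0, 0.9486, 2.5858, 4, 4.5173, 5.4142, 6.5341]. The Fiedler value lambda_2 = 0.9486 is strictly positive, so the graph is connected. By the matrix-tree theorem the graph has (1/7) * product of the nonzero eigenvalues = 224 spanning trees.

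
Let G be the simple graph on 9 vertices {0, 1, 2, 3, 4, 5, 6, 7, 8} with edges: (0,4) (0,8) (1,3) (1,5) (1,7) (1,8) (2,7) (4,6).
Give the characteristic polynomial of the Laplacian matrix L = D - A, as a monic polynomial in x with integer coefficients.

Reading degrees in the order [0, 1, 2, 3, 4, 5, 6, 7, 8] gives [2, 4, 1, 1, 2, 1, 1, 2, 2]; set D = diag(2, 4, 1, 1, 2, 1, 1, 2, 2) and form L = D - A. Computing det(xI - L) by cofactor expansion (or equivalently via sum-over-permutations) gives x^9 - 16x^8 + 102x^7 - 336x^6 + 619x^5 - 644x^4 + 363x^3 - 98x^2 + 9x. The coefficient of x^8 equals -trace(L) = -16, matching the sum of degrees.

x^9 - 16x^8 + 102x^7 - 336x^6 + 619x^5 - 644x^4 + 363x^3 - 98x^2 + 9x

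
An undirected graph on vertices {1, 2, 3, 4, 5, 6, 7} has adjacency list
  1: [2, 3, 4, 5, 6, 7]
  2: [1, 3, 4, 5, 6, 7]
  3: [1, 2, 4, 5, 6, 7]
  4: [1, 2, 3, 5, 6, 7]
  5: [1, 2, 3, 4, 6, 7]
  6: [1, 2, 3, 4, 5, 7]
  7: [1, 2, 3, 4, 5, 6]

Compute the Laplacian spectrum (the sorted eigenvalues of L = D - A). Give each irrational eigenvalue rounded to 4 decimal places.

[0, 7, 7, 7, 7, 7, 7]

With the vertex order [1, 2, 3, 4, 5, 6, 7], the degrees are [6, 6, 6, 6, 6, 6, 6], giving D = diag(6, 6, 6, 6, 6, 6, 6) and L = D - A. Since every row of L sums to 0, the all-ones vector is in the kernel and 0 is an eigenvalue. The largest eigenvalue, 7, is at most the vertex count 7.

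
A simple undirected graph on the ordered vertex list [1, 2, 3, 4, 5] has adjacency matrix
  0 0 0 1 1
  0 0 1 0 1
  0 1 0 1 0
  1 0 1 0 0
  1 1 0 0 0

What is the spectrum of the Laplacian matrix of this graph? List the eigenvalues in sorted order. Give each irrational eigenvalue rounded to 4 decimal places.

With the vertex order [1, 2, 3, 4, 5], the degrees are [2, 2, 2, 2, 2], giving D = diag(2, 2, 2, 2, 2) and L = D - A. Diagonalising L (or applying a numerical eigensolver to the 5x5 matrix) gives the spectrum above. The single zero eigenvalue shows the graph is connected. The largest eigenvalue, 3.6180, is at most the vertex count 5.

[0, 1.3820, 1.3820, 3.6180, 3.6180]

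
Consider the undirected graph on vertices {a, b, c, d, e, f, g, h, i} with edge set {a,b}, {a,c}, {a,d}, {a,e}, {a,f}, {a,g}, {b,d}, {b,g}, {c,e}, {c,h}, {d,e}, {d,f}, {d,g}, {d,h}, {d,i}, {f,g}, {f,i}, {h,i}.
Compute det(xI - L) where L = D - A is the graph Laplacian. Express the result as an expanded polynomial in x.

Each diagonal entry of L is the vertex degree and each off-diagonal entry is -1 where an edge is present, 0 otherwise; in the order [a, b, c, d, e, f, g, h, i] the diagonal is [6, 3, 3, 7, 3, 4, 4, 3, 3]. L has integer entries, so p(x) = det(xI - L) has integer coefficients. Expanding the determinant yields x^9 - 36x^8 + 549x^7 - 4626x^6 + 23524x^5 - 73812x^4 + 139334x^3 - 144466x^2 + 62955x. The coefficient of x^8 equals -trace(L) = -36, matching the sum of degrees.

x^9 - 36x^8 + 549x^7 - 4626x^6 + 23524x^5 - 73812x^4 + 139334x^3 - 144466x^2 + 62955x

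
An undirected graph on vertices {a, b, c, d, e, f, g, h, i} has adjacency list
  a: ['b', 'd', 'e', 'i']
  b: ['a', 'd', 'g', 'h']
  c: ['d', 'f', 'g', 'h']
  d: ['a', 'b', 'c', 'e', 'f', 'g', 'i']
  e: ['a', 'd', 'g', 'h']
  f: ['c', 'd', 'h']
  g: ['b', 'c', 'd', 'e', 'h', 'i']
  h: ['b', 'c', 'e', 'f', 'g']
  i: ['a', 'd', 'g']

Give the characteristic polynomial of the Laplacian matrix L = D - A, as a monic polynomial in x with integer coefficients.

x^9 - 40x^8 + 684x^7 - 6526x^6 + 37966x^5 - 137772x^4 + 304127x^3 - 372668x^2 + 193536x

With the vertex order [a, b, c, d, e, f, g, h, i], the degrees are [4, 4, 4, 7, 4, 3, 6, 5, 3], giving D = diag(4, 4, 4, 7, 4, 3, 6, 5, 3) and L = D - A. L has integer entries, so p(x) = det(xI - L) has integer coefficients. Expanding the determinant yields x^9 - 40x^8 + 684x^7 - 6526x^6 + 37966x^5 - 137772x^4 + 304127x^3 - 372668x^2 + 193536x. The coefficient of x^8 equals -trace(L) = -40, matching the sum of degrees.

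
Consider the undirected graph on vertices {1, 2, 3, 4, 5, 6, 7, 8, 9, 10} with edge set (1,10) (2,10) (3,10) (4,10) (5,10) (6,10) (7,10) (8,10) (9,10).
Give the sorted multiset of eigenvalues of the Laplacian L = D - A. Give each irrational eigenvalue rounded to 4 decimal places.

[0, 1, 1, 1, 1, 1, 1, 1, 1, 10]

Each diagonal entry of L is the vertex degree and each off-diagonal entry is -1 where an edge is present, 0 otherwise; in the order [1, 2, 3, 4, 5, 6, 7, 8, 9, 10] the diagonal is [1, 1, 1, 1, 1, 1, 1, 1, 1, 9]. Since every row of L sums to 0, the all-ones vector is in the kernel and 0 is an eigenvalue. The largest eigenvalue, 10, is at most the vertex count 10. There is one zero in the spectrum, matching the 1 component.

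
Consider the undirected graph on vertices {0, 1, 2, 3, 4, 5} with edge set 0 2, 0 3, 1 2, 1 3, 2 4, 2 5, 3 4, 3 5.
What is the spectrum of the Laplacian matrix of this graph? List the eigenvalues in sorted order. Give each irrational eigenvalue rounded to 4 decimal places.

[0, 2, 2, 2, 4, 6]

Reading degrees in the order [0, 1, 2, 3, 4, 5] gives [2, 2, 4, 4, 2, 2]; set D = diag(2, 2, 4, 4, 2, 2) and form L = D - A. The multiplicity of 0 as a Laplacian eigenvalue equals the number of connected components.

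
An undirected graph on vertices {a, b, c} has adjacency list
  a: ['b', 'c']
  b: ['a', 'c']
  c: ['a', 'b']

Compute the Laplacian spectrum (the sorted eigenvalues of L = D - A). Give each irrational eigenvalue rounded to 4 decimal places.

Reading degrees in the order [a, b, c] gives [2, 2, 2]; set D = diag(2, 2, 2) and form L = D - A. The multiplicity of 0 as a Laplacian eigenvalue equals the number of connected components. The single zero eigenvalue shows the graph is connected.

[0, 3, 3]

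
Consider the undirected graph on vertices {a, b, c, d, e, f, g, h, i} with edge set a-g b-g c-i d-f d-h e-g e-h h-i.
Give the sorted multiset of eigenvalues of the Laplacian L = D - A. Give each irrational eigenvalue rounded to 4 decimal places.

Each diagonal entry of L is the vertex degree and each off-diagonal entry is -1 where an edge is present, 0 otherwise; in the order [a, b, c, d, e, f, g, h, i] the diagonal is [1, 1, 1, 2, 2, 1, 3, 3, 2]. The multiplicity of 0 as a Laplacian eigenvalue equals the number of connected components. The largest eigenvalue, 4.5426, is at most the vertex count 9.

[0, 0.1953, 0.3820, 1, 1.2108, 2.1449, 2.6180, 3.9064, 4.5426]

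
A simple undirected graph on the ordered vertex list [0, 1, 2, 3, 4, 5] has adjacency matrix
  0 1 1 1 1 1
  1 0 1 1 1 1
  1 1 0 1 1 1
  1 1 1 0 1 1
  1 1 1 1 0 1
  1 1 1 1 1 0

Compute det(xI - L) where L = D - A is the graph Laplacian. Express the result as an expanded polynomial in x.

With the vertex order [0, 1, 2, 3, 4, 5], the degrees are [5, 5, 5, 5, 5, 5], giving D = diag(5, 5, 5, 5, 5, 5) and L = D - A. L has integer entries, so p(x) = det(xI - L) has integer coefficients. Expanding the determinant yields x^6 - 30x^5 + 360x^4 - 2160x^3 + 6480x^2 - 7776x. The constant term is 0 because L is singular (the all-ones vector lies in its kernel). The largest eigenvalue, 6, is at most the vertex count 6.

x^6 - 30x^5 + 360x^4 - 2160x^3 + 6480x^2 - 7776x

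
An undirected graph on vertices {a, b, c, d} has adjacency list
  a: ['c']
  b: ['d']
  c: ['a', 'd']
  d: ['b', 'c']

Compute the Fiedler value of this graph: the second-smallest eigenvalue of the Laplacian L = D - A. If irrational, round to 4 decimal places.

Reading degrees in the order [a, b, c, d] gives [1, 1, 2, 2]; set D = diag(1, 1, 2, 2) and form L = D - A. Computing the eigenvalues of L and sorting gives [0, 0.5858, 2, 3.4142]. The Fiedler value lambda_2 = 0.5858 is strictly positive, so the graph is connected. There is one zero in the spectrum, matching the 1 component.

0.5858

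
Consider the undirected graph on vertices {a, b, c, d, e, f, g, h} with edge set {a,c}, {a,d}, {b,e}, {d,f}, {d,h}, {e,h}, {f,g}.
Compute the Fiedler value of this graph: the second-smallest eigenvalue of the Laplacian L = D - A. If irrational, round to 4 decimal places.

Each diagonal entry of L is the vertex degree and each off-diagonal entry is -1 where an edge is present, 0 otherwise; in the order [a, b, c, d, e, f, g, h] the diagonal is [2, 1, 1, 3, 2, 2, 1, 2]. The smallest Laplacian eigenvalue is always 0. The next one, lambda_2 = 0.2434, measures how hard the graph is to disconnect: larger values mean better connectivity.

0.2434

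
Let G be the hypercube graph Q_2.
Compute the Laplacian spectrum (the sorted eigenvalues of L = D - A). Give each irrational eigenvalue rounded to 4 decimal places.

[0, 2, 2, 4]

The graph has 4 vertices and degree multiset [2, 2, 2, 2]; D is the diagonal matrix of degrees and L = D - A. The multiplicity of 0 as a Laplacian eigenvalue equals the number of connected components.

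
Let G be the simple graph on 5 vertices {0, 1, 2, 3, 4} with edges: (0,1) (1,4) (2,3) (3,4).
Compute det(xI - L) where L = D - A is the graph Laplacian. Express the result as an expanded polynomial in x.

x^5 - 8x^4 + 21x^3 - 20x^2 + 5x

With the vertex order [0, 1, 2, 3, 4], the degrees are [1, 2, 1, 2, 2], giving D = diag(1, 2, 1, 2, 2) and L = D - A. L has integer entries, so p(x) = det(xI - L) has integer coefficients. Expanding the determinant yields x^5 - 8x^4 + 21x^3 - 20x^2 + 5x. The constant term is 0 because L is singular (the all-ones vector lies in its kernel).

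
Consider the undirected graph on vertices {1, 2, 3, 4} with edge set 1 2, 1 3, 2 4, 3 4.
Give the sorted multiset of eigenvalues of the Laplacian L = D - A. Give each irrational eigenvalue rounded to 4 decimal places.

[0, 2, 2, 4]

Reading degrees in the order [1, 2, 3, 4] gives [2, 2, 2, 2]; set D = diag(2, 2, 2, 2) and form L = D - A. Diagonalising L (or applying a numerical eigensolver to the 4x4 matrix) gives the spectrum above. The largest eigenvalue, 4, is at most the vertex count 4.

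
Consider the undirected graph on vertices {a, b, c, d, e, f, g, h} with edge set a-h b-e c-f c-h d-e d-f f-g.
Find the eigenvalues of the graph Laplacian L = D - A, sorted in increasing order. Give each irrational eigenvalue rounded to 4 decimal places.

With the vertex order [a, b, c, d, e, f, g, h], the degrees are [1, 1, 2, 2, 2, 3, 1, 2], giving D = diag(1, 1, 2, 2, 2, 3, 1, 2) and L = D - A. The multiplicity of 0 as a Laplacian eigenvalue equals the number of connected components. The largest eigenvalue, 4.3623, is at most the vertex count 8.

[0, 0.1981, 0.4915, 1.3204, 1.5550, 2.8258, 3.2470, 4.3623]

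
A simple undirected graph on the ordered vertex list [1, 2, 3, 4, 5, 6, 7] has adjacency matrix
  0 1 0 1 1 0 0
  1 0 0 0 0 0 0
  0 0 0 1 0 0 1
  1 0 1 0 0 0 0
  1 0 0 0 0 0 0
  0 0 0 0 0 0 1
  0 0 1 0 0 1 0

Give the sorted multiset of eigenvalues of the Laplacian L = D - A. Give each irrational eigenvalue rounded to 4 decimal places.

[0, 0.2254, 1, 1, 2.1859, 3.3604, 4.2283]

With the vertex order [1, 2, 3, 4, 5, 6, 7], the degrees are [3, 1, 2, 2, 1, 1, 2], giving D = diag(3, 1, 2, 2, 1, 1, 2) and L = D - A. Since every row of L sums to 0, the all-ones vector is in the kernel and 0 is an eigenvalue. The largest eigenvalue, 4.2283, is at most the vertex count 7.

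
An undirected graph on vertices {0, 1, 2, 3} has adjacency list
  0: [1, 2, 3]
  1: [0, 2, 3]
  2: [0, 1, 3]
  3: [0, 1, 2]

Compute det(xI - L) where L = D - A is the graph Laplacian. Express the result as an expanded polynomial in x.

With the vertex order [0, 1, 2, 3], the degrees are [3, 3, 3, 3], giving D = diag(3, 3, 3, 3) and L = D - A. Computing det(xI - L) by cofactor expansion (or equivalently via sum-over-permutations) gives x^4 - 12x^3 + 48x^2 - 64x. Since p(0) = det(-L) = 0, x divides p(x). The largest eigenvalue, 4, is at most the vertex count 4.

x^4 - 12x^3 + 48x^2 - 64x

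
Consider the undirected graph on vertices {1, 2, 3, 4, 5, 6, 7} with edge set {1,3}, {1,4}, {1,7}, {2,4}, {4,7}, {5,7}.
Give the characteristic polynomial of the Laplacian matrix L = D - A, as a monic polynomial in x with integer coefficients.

x^7 - 12x^6 + 51x^5 - 92x^4 + 69x^3 - 18x^2

Reading degrees in the order [1, 2, 3, 4, 5, 6, 7] gives [3, 1, 1, 3, 1, 0, 3]; set D = diag(3, 1, 1, 3, 1, 0, 3) and form L = D - A. L has integer entries, so p(x) = det(xI - L) has integer coefficients. Expanding the determinant yields x^7 - 12x^6 + 51x^5 - 92x^4 + 69x^3 - 18x^2. The constant term is 0 because L is singular (the all-ones vector lies in its kernel). The largest eigenvalue, 4.3028, is at most the vertex count 7.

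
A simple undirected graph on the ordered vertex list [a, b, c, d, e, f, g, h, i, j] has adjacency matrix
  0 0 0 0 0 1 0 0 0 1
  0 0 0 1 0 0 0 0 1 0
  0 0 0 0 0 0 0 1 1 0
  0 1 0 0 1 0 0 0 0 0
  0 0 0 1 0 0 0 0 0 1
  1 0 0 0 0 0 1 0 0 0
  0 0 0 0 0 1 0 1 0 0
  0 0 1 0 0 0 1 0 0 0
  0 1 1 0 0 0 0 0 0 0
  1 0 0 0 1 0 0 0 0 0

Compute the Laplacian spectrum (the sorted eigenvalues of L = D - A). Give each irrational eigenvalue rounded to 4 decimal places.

Reading degrees in the order [a, b, c, d, e, f, g, h, i, j] gives [2, 2, 2, 2, 2, 2, 2, 2, 2, 2]; set D = diag(2, 2, 2, 2, 2, 2, 2, 2, 2, 2) and form L = D - A. L is symmetric positive semidefinite, so every eigenvalue is real and nonnegative. The single zero eigenvalue shows the graph is connected. By the matrix-tree theorem the graph has (1/10) * product of the nonzero eigenvalues = 10 spanning trees.

[0, 0.3820, 0.3820, 1.3820, 1.3820, 2.6180, 2.6180, 3.6180, 3.6180, 4]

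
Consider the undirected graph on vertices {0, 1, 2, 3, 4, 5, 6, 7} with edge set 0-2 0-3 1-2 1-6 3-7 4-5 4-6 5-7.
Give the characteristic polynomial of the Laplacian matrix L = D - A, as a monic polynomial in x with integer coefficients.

With the vertex order [0, 1, 2, 3, 4, 5, 6, 7], the degrees are [2, 2, 2, 2, 2, 2, 2, 2], giving D = diag(2, 2, 2, 2, 2, 2, 2, 2) and L = D - A. L has integer entries, so p(x) = det(xI - L) has integer coefficients. Expanding the determinant yields x^8 - 16x^7 + 104x^6 - 352x^5 + 660x^4 - 672x^3 + 336x^2 - 64x. Since p(0) = det(-L) = 0, x divides p(x). The eigenvalues sum to 16, which equals trace(L) = 2|E|.

x^8 - 16x^7 + 104x^6 - 352x^5 + 660x^4 - 672x^3 + 336x^2 - 64x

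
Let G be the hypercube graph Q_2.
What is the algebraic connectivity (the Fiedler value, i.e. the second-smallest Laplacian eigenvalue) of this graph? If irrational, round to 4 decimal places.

The graph has 4 vertices and degree multiset [2, 2, 2, 2]; D is the diagonal matrix of degrees and L = D - A. The sorted Laplacian eigenvalues are [0, 2, 2, 4]; the algebraic connectivity is the second entry, 2. By the matrix-tree theorem the graph has (1/4) * product of the nonzero eigenvalues = 4 spanning trees.

2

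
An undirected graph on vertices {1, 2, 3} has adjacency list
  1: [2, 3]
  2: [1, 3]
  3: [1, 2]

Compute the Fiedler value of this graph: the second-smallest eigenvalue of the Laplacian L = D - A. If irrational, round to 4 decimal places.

With the vertex order [1, 2, 3], the degrees are [2, 2, 2], giving D = diag(2, 2, 2) and L = D - A. The smallest Laplacian eigenvalue is always 0. The next one, lambda_2 = 3, measures how hard the graph is to disconnect: larger values mean better connectivity. By the matrix-tree theorem the graph has (1/3) * product of the nonzero eigenvalues = 3 spanning trees. The eigenvalues sum to 6, which equals trace(L) = 2|E|.

3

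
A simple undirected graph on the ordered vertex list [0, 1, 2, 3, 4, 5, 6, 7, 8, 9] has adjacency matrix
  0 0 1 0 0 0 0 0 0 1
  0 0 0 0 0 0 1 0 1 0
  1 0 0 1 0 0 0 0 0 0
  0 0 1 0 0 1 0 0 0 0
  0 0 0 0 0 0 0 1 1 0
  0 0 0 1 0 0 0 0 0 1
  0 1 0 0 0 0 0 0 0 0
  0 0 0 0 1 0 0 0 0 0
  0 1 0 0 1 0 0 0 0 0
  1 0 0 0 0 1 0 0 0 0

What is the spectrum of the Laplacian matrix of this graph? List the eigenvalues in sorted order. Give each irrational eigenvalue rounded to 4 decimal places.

[0, 0, 0.3820, 1.3820, 1.3820, 1.3820, 2.6180, 3.6180, 3.6180, 3.6180]

Each diagonal entry of L is the vertex degree and each off-diagonal entry is -1 where an edge is present, 0 otherwise; in the order [0, 1, 2, 3, 4, 5, 6, 7, 8, 9] the diagonal is [2, 2, 2, 2, 2, 2, 1, 1, 2, 2]. Since every row of L sums to 0, the all-ones vector is in the kernel and 0 is an eigenvalue. The 2 zero eigenvalues correspond to the 2 connected components. There are 2 zeros in the spectrum, matching the 2 components.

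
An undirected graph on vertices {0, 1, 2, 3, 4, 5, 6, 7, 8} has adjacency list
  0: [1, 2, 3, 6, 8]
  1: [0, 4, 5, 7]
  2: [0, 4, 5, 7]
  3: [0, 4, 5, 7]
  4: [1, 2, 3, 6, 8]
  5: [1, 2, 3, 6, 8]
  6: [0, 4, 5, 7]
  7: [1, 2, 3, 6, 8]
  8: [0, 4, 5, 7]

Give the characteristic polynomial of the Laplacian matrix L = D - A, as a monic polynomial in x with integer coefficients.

Each diagonal entry of L is the vertex degree and each off-diagonal entry is -1 where an edge is present, 0 otherwise; in the order [0, 1, 2, 3, 4, 5, 6, 7, 8] the diagonal is [5, 4, 4, 4, 5, 5, 4, 5, 4]. The eigenvalues of L are [0, 4, 4, 4, 4, 5, 5, 5, 9]; the characteristic polynomial is the product of (x - lambda_i), which multiplies out to x^9 - 40x^8 + 690x^7 - 6720x^6 + 40485x^5 - 154704x^4 + 366560x^3 - 492800x^2 + 288000x. Since p(0) = det(-L) = 0, x divides p(x). The eigenvalues sum to 40, which equals trace(L) = 2|E|. There is one zero in the spectrum, matching the 1 component.

x^9 - 40x^8 + 690x^7 - 6720x^6 + 40485x^5 - 154704x^4 + 366560x^3 - 492800x^2 + 288000x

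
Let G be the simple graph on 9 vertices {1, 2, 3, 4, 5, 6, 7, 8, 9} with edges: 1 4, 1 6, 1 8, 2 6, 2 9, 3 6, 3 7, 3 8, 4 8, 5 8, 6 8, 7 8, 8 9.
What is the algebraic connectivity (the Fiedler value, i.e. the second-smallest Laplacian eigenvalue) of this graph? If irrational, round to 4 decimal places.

0.9184

With the vertex order [1, 2, 3, 4, 5, 6, 7, 8, 9], the degrees are [3, 2, 3, 2, 1, 4, 2, 7, 2], giving D = diag(3, 2, 3, 2, 1, 4, 2, 7, 2) and L = D - A. The smallest Laplacian eigenvalue is always 0. The next one, lambda_2 = 0.9184, measures how hard the graph is to disconnect: larger values mean better connectivity. By the matrix-tree theorem the graph has (1/9) * product of the nonzero eigenvalues = 190 spanning trees.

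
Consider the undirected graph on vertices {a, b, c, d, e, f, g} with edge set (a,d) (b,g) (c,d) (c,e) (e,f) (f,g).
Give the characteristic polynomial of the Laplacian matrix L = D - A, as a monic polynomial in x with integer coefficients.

x^7 - 12x^6 + 55x^5 - 120x^4 + 126x^3 - 56x^2 + 7x

With the vertex order [a, b, c, d, e, f, g], the degrees are [1, 1, 2, 2, 2, 2, 2], giving D = diag(1, 1, 2, 2, 2, 2, 2) and L = D - A. Computing det(xI - L) by cofactor expansion (or equivalently via sum-over-permutations) gives x^7 - 12x^6 + 55x^5 - 120x^4 + 126x^3 - 56x^2 + 7x. The coefficient of x^6 equals -trace(L) = -12, matching the sum of degrees. The eigenvalues sum to 12, which equals trace(L) = 2|E|.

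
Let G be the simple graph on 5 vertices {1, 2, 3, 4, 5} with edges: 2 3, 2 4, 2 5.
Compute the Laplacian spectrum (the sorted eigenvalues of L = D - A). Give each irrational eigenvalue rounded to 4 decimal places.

With the vertex order [1, 2, 3, 4, 5], the degrees are [0, 3, 1, 1, 1], giving D = diag(0, 3, 1, 1, 1) and L = D - A. Since every row of L sums to 0, the all-ones vector is in the kernel and 0 is an eigenvalue. The 2 zero eigenvalues correspond to the 2 connected components. The eigenvalues sum to 6, which equals trace(L) = 2|E|.

[0, 0, 1, 1, 4]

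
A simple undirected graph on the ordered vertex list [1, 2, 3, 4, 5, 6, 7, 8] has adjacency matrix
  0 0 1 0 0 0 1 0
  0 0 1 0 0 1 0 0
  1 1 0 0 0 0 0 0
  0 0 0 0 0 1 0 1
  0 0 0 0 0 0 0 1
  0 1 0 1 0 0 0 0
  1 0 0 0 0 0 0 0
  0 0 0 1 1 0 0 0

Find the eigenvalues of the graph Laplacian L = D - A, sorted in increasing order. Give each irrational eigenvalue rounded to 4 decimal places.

[0, 0.1522, 0.5858, 1.2346, 2, 2.7654, 3.4142, 3.8478]

With the vertex order [1, 2, 3, 4, 5, 6, 7, 8], the degrees are [2, 2, 2, 2, 1, 2, 1, 2], giving D = diag(2, 2, 2, 2, 1, 2, 1, 2) and L = D - A. Diagonalising L (or applying a numerical eigensolver to the 8x8 matrix) gives the spectrum above. The single zero eigenvalue shows the graph is connected. The eigenvalues sum to 14, which equals trace(L) = 2|E|. By the matrix-tree theorem the graph has (1/8) * product of the nonzero eigenvalues = 1 spanning tree.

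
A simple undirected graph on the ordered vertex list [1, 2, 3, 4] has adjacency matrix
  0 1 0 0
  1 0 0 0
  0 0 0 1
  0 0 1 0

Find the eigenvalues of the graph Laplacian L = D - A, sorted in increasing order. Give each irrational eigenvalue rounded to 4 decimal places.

[0, 0, 2, 2]

Each diagonal entry of L is the vertex degree and each off-diagonal entry is -1 where an edge is present, 0 otherwise; in the order [1, 2, 3, 4] the diagonal is [1, 1, 1, 1]. L is symmetric positive semidefinite, so every eigenvalue is real and nonnegative. The 2 zero eigenvalues correspond to the 2 connected components. The eigenvalues sum to 4, which equals trace(L) = 2|E|. There are 2 zeros in the spectrum, matching the 2 components.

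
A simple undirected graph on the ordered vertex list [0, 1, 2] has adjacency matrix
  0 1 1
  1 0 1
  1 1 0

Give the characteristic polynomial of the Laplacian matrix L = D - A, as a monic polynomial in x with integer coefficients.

x^3 - 6x^2 + 9x

Each diagonal entry of L is the vertex degree and each off-diagonal entry is -1 where an edge is present, 0 otherwise; in the order [0, 1, 2] the diagonal is [2, 2, 2]. Computing det(xI - L) by cofactor expansion (or equivalently via sum-over-permutations) gives x^3 - 6x^2 + 9x. Since p(0) = det(-L) = 0, x divides p(x). The largest eigenvalue, 3, is at most the vertex count 3.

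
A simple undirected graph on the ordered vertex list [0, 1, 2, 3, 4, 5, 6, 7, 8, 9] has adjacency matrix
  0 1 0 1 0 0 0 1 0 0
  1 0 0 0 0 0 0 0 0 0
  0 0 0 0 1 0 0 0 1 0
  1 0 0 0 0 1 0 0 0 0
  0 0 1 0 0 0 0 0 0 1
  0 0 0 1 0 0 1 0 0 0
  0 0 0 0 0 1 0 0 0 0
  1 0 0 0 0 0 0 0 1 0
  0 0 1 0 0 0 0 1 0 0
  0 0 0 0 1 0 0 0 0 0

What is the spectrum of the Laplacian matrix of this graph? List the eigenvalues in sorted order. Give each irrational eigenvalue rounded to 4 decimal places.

[0, 0.1172, 0.3820, 0.7586, 1.3820, 1.6674, 2.6180, 3.0846, 3.6180, 4.3721]

Reading degrees in the order [0, 1, 2, 3, 4, 5, 6, 7, 8, 9] gives [3, 1, 2, 2, 2, 2, 1, 2, 2, 1]; set D = diag(3, 1, 2, 2, 2, 2, 1, 2, 2, 1) and form L = D - A. Diagonalising L (or applying a numerical eigensolver to the 10x10 matrix) gives the spectrum above. The largest eigenvalue, 4.3721, is at most the vertex count 10. By the matrix-tree theorem the graph has (1/10) * product of the nonzero eigenvalues = 1 spanning tree.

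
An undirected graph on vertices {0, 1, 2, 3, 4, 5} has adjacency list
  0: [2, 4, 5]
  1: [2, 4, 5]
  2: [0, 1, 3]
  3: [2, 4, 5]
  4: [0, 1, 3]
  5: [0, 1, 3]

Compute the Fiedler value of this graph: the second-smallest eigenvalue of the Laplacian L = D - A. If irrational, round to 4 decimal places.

3

With the vertex order [0, 1, 2, 3, 4, 5], the degrees are [3, 3, 3, 3, 3, 3], giving D = diag(3, 3, 3, 3, 3, 3) and L = D - A. The smallest Laplacian eigenvalue is always 0. The next one, lambda_2 = 3, measures how hard the graph is to disconnect: larger values mean better connectivity. There is one zero in the spectrum, matching the 1 component.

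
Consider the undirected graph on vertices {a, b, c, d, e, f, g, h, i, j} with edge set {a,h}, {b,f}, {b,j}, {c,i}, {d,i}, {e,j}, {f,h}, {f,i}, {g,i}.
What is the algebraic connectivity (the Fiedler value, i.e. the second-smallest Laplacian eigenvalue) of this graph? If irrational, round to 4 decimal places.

Each diagonal entry of L is the vertex degree and each off-diagonal entry is -1 where an edge is present, 0 otherwise; in the order [a, b, c, d, e, f, g, h, i, j] the diagonal is [1, 2, 1, 1, 1, 3, 1, 2, 4, 2]. The sorted Laplacian eigenvalues are [0, 0.2022, 0.3155, 1, 1, 1.1966, 2.1319, 3.0460, 3.8027, 5.3051]; the algebraic connectivity is the second entry, 0.2022. There is one zero in the spectrum, matching the 1 component.

0.2022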